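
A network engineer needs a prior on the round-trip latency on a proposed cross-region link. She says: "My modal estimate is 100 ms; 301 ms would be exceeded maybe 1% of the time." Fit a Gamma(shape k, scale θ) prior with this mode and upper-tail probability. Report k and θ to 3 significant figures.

k ≈ 4.7, θ ≈ 27

Gamma(k,θ) with k>1 has mode (k−1)θ, so θ = 100/(k−1).
Need P(X < 301) = 0.99 with θ tied to k this way. Start at k = 2, θ = 100: P(X<301) ≈ 0.802.
Too low — raise k to concentrate. Iterating converges to k ≈ 4.7.
Then θ = 100/(4.7−1) ≈ 27.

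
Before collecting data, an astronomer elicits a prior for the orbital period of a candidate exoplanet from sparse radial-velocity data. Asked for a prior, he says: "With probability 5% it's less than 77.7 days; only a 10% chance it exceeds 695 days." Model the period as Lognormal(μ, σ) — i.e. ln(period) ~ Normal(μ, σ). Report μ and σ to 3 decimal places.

μ ≈ 5.584, σ ≈ 0.749

If T ~ Lognormal(μ,σ) then ln T ~ Normal(μ,σ), so the p-quantile of ln T is μ + z_p·σ.
ln(77.7) = 4.353 and ln(695) = 6.544; z_{0.05} = -1.645, z_{0.9} = 1.282.
σ = (6.544 − 4.353)/(1.282 − (-1.645)) = 0.749.
μ = 4.353 − (-1.645)·0.749 = 5.584.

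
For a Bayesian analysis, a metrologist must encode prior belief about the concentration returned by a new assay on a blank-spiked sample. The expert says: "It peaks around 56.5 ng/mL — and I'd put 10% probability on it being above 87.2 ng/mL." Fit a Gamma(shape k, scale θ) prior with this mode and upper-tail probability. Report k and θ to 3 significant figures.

k ≈ 10.9, θ ≈ 5.69

Gamma(k,θ) with k>1 has mode (k−1)θ, so θ = 56.5/(k−1).
Need P(X < 87.2) = 0.9 with θ tied to k this way. Start at k = 2, θ = 56.5: P(X<87.2) ≈ 0.457.
Too low — raise k to concentrate. Iterating converges to k ≈ 10.9.
Then θ = 56.5/(10.9−1) ≈ 5.69.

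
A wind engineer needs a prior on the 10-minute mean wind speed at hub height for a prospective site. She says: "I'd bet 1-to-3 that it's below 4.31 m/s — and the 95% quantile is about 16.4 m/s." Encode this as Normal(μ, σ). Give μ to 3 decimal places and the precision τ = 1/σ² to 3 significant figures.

μ = 7.826, τ = 0.0368

The p-quantile of Normal(μ,σ) is μ + z_p·σ, with z_{0.25} = -0.6745 and z_{0.95} = 1.645.
Eliminate σ: μ = (z₂·x₁ − z₁·x₂)/(z₂ − z₁) = (1.645·4.31 − (-0.6745)·16.4)/2.319 = 7.826.
Then σ = (x₂ − x₁)/(z₂ − z₁) = (16.4 − 4.31)/2.319 = 5.213.
Precision τ = 1/σ² = 1/5.213² = 0.0368.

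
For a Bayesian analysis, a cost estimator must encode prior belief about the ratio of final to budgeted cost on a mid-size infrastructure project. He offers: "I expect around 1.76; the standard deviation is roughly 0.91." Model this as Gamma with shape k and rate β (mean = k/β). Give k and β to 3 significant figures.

For Gamma(k, rate β): mean = k/β, variance = k/β², so CV = 1/√k.
CV = SD/mean = 0.91/1.76 = 0.517, hence k = 1/CV² = 3.74.
Then β = k/mean = 3.74/1.76 = 2.13.

k ≈ 3.74, β ≈ 2.13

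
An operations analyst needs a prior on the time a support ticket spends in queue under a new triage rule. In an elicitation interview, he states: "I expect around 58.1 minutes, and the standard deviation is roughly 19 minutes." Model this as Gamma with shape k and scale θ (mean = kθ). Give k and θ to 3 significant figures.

For Gamma(k, scale θ): mean = kθ, variance = kθ², so CV = 1/√k.
CV = SD/mean = 19/58.1 = 0.327, hence k = 1/CV² = 9.35.
Then θ = mean/k = 58.1/9.35 = 6.21.

k ≈ 9.35, θ ≈ 6.21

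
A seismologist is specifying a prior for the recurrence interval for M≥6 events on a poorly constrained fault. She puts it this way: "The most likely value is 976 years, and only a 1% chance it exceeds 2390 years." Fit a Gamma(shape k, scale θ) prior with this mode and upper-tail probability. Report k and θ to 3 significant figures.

Gamma(k,θ) with k>1 has mode (k−1)θ, so θ = 976/(k−1).
Need P(X < 2390) = 0.99 with θ tied to k this way. Start at k = 2, θ = 976: P(X<2390) ≈ 0.702.
Too low — raise k to concentrate. Iterating converges to k ≈ 6.88.
Then θ = 976/(6.88−1) ≈ 166.

k ≈ 6.88, θ ≈ 166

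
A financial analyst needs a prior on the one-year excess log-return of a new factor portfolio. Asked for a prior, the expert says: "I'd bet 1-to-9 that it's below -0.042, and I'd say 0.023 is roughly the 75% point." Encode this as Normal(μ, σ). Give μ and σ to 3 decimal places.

μ = 0.001, σ = 0.033

The p-quantile of Normal(μ,σ) is μ + z_p·σ, with z_{0.1} = -1.282 and z_{0.75} = 0.6745.
Eliminate σ: μ = (z₂·x₁ − z₁·x₂)/(z₂ − z₁) = (0.6745·-0.042 − (-1.282)·0.023)/1.956 = 0.001.
Then σ = (x₂ − x₁)/(z₂ − z₁) = (0.023 − -0.042)/1.956 = 0.033.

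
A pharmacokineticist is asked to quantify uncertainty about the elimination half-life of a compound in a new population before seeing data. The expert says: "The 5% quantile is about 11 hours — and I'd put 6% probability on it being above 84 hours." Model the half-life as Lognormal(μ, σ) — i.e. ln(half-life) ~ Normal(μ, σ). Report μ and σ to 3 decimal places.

μ ≈ 3.443, σ ≈ 0.635

If T ~ Lognormal(μ,σ) then ln T ~ Normal(μ,σ), so the p-quantile of ln T is μ + z_p·σ.
ln(11) = 2.398 and ln(84) = 4.431; z_{0.05} = -1.645, z_{0.94} = 1.555.
σ = (4.431 − 2.398)/(1.555 − (-1.645)) = 0.635.
μ = 2.398 − (-1.645)·0.635 = 3.443.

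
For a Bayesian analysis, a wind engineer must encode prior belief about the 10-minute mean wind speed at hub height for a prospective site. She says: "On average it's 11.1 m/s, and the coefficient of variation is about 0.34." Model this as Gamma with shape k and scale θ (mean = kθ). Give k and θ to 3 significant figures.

For Gamma(k, scale θ): mean = kθ, variance = kθ², so CV = 1/√k.
CV = 0.34, hence k = 1/CV² = 8.65.
Then θ = mean/k = 11.1/8.65 = 1.28.

k ≈ 8.65, θ ≈ 1.28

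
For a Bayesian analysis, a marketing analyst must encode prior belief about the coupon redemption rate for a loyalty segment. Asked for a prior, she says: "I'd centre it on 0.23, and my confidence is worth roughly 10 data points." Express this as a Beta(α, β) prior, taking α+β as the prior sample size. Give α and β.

α = 2.3, β = 7.7

Under the effective-sample-size interpretation, Beta(α, β) has prior mean α/(α+β) and prior sample size α+β.
So α+β = 10 and α/(α+β) = 0.23, giving α = 0.23·10 = 2.3 and β = 10 − 2.3 = 7.7.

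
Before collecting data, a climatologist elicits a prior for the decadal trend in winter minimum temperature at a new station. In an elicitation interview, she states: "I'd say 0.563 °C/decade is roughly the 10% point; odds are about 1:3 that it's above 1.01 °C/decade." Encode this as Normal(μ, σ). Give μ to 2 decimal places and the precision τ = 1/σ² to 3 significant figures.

For Normal(μ,σ), the p-quantile is μ + z_p·σ. Here z_{0.1} = -1.282, z_{0.75} = 0.6745.
So 0.563 = μ − 1.282σ and 1.01 = μ + 0.6745σ.
Subtracting: σ = (1.01 − 0.563)/(0.6745 − (-1.282)) = 0.23.
Then μ = 0.563 − (-1.282)·0.23 = 0.86.
Precision τ = 1/σ² = 1/0.2285² = 19.1.

μ = 0.86, τ = 19.1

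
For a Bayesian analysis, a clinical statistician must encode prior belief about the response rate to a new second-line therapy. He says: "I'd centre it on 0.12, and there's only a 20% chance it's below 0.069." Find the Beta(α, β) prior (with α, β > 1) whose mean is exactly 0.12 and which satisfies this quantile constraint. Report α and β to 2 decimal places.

With mean 0.12 fixed, write α = 0.12s, β = 0.88s where s = α+β.
Need P(θ < 0.069) = 0.2 under Beta(0.12s, 0.88s). Normal approximation: (q−m)/√(m(1−m)/s) ≈ z_{0.2} = -0.842, so s ≈ 0.12·0.88·(-0.842)²/(0.069−0.12)² = 28.8.
At s = 28.8: P(θ<0.069) ≈ 0.205. Adjusting to match 0.2 gives s ≈ 29.64.
So α = 0.12·29.64 ≈ 3.56, β = 0.88·29.64 ≈ 26.08.

α ≈ 3.56, β ≈ 26.08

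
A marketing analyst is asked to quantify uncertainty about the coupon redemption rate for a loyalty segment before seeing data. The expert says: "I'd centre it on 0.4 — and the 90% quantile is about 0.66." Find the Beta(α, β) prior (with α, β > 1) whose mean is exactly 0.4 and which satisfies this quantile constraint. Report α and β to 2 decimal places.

With mean 0.4 fixed, write α = 0.4s, β = 0.6s where s = α+β.
Need P(θ < 0.66) = 0.9 under Beta(0.4s, 0.6s). Normal approximation: (q−m)/√(m(1−m)/s) ≈ z_{0.9} = 1.28, so s ≈ 0.4·0.6·(1.28)²/(0.66−0.4)² = 5.8.
At s = 5.8: P(θ<0.66) ≈ 0.900. Adjusting to match 0.9 gives s ≈ 5.81.
So α = 0.4·5.81 ≈ 2.33, β = 0.6·5.81 ≈ 3.49.

α ≈ 2.33, β ≈ 3.49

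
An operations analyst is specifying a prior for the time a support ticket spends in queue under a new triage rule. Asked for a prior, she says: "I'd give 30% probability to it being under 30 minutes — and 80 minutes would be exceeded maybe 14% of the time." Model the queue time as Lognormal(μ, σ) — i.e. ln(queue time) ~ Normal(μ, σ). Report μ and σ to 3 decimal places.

μ ≈ 3.722, σ ≈ 0.611

If T ~ Lognormal(μ,σ) then ln T ~ Normal(μ,σ), so the p-quantile of ln T is μ + z_p·σ.
ln(30) = 3.401 and ln(80) = 4.382; z_{0.3} = -0.5244, z_{0.86} = 1.08.
σ = (4.382 − 3.401)/(1.08 − (-0.5244)) = 0.611.
μ = 3.401 − (-0.5244)·0.611 = 3.722.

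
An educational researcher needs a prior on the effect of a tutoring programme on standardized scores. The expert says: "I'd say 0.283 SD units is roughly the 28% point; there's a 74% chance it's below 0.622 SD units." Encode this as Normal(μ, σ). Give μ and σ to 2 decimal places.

μ = 0.44, σ = 0.28

The p-quantile of Normal(μ,σ) is μ + z_p·σ, with z_{0.28} = -0.5828 and z_{0.74} = 0.6433.
Eliminate σ: μ = (z₂·x₁ − z₁·x₂)/(z₂ − z₁) = (0.6433·0.283 − (-0.5828)·0.622)/1.226 = 0.44.
Then σ = (x₂ − x₁)/(z₂ − z₁) = (0.622 − 0.283)/1.226 = 0.28.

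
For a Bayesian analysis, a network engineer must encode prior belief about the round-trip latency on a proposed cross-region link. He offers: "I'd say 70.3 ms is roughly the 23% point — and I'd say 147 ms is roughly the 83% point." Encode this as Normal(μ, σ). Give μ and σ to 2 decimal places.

For Normal(μ,σ), the p-quantile is μ + z_p·σ. Here z_{0.23} = -0.7388, z_{0.83} = 0.9542.
So 70.3 = μ − 0.7388σ and 147 = μ + 0.9542σ.
Subtracting: σ = (147 − 70.3)/(0.9542 − (-0.7388)) = 45.30.
Then μ = 70.3 − (-0.7388)·45.30 = 103.77.

μ = 103.77, σ = 45.30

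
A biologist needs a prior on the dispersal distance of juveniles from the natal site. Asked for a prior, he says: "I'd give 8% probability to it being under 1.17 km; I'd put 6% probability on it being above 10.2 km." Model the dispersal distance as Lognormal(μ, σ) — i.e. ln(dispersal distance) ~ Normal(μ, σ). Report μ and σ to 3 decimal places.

If T ~ Lognormal(μ,σ) then ln T ~ Normal(μ,σ), so the p-quantile of ln T is μ + z_p·σ.
ln(1.17) = 0.157 and ln(10.2) = 2.322; z_{0.08} = -1.405, z_{0.94} = 1.555.
σ = (2.322 − 0.157)/(1.555 − (-1.405)) = 0.732.
μ = 0.157 − (-1.405)·0.732 = 1.185.

μ ≈ 1.185, σ ≈ 0.732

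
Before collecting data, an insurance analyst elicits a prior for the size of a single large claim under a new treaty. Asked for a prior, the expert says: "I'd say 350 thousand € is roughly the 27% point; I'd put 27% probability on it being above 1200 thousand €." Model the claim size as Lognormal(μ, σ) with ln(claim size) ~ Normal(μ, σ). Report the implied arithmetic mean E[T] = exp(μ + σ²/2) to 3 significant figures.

E[T] ≈ 1070 thousand €

If T ~ Lognormal(μ,σ) then ln T ~ Normal(μ,σ), so the p-quantile of ln T is μ + z_p·σ.
ln(350) = 5.858 and ln(1200) = 7.09; z_{0.27} = -0.6128, z_{0.73} = 0.6128.
σ = (7.09 − 5.858)/(0.6128 − (-0.6128)) = 1.005.
μ = 5.858 − (-0.6128)·1.005 = 6.474.
E[T] = exp(μ + σ²/2) = exp(6.474 + 0.5053) = 1070 thousand €.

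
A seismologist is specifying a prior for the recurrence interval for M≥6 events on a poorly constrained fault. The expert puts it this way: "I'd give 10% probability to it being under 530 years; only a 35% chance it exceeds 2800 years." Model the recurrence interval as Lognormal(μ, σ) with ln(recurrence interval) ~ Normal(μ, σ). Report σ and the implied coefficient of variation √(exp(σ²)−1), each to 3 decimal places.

σ ≈ 0.999, CV ≈ 1.308

If T ~ Lognormal(μ,σ) then ln T ~ Normal(μ,σ), so the p-quantile of ln T is μ + z_p·σ.
ln(530) = 6.273 and ln(2800) = 7.937; z_{0.1} = -1.282, z_{0.65} = 0.3853.
σ = (7.937 − 6.273)/(0.3853 − (-1.282)) = 0.999.
μ = 6.273 − (-1.282)·0.999 = 7.553.
CV = √(exp(σ²)−1) = √(exp(0.9972)−1) = 1.308.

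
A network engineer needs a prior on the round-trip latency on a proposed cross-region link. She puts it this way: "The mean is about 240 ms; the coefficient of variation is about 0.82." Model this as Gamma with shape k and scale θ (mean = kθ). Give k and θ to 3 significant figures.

For Gamma(k, scale θ): mean = kθ, variance = kθ², so CV = 1/√k.
CV = 0.82, hence k = 1/CV² = 1.49.
Then θ = mean/k = 240/1.49 = 161.

k ≈ 1.49, θ ≈ 161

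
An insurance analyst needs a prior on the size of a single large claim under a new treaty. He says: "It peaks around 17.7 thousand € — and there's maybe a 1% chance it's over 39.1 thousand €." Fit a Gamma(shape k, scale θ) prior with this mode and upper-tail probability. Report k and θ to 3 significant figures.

k ≈ 8.67, θ ≈ 2.31

Gamma(k,θ) with k>1 has mode (k−1)θ, so θ = 17.7/(k−1).
Need P(X < 39.1) = 0.99 with θ tied to k this way. Start at k = 2, θ = 17.7: P(X<39.1) ≈ 0.648.
Too low — raise k to concentrate. Iterating converges to k ≈ 8.67.
Then θ = 17.7/(8.67−1) ≈ 2.31.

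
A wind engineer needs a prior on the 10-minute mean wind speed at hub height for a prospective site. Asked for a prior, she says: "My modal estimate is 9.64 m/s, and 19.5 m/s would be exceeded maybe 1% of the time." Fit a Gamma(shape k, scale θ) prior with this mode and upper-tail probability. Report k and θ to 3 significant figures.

Gamma(k,θ) with k>1 has mode (k−1)θ, so θ = 9.64/(k−1).
Need P(X < 19.5) = 0.99 with θ tied to k this way. Start at k = 2, θ = 9.64: P(X<19.5) ≈ 0.600.
Too low — raise k to concentrate. Iterating converges to k ≈ 10.9.
Then θ = 9.64/(10.9−1) ≈ 0.976.

k ≈ 10.9, θ ≈ 0.976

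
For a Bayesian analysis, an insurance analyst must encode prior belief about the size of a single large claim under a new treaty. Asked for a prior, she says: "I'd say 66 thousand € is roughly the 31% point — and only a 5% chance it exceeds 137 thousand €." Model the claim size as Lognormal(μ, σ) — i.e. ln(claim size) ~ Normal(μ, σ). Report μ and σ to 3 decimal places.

μ ≈ 4.359, σ ≈ 0.341

If T ~ Lognormal(μ,σ) then ln T ~ Normal(μ,σ), so the p-quantile of ln T is μ + z_p·σ.
ln(66) = 4.19 and ln(137) = 4.92; z_{0.31} = -0.4959, z_{0.95} = 1.645.
σ = (4.92 − 4.19)/(1.645 − (-0.4959)) = 0.341.
μ = 4.19 − (-0.4959)·0.341 = 4.359.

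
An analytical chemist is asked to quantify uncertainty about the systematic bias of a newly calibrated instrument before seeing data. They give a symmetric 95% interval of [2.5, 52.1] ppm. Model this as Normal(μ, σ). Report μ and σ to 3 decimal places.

A symmetric 95% interval runs μ ± z·σ with z = 1.96.
Half-width = 24.8, so σ = 24.8/1.96 = 12.653.
μ is the interval midpoint, 27.300.

μ = 27.300, σ = 12.653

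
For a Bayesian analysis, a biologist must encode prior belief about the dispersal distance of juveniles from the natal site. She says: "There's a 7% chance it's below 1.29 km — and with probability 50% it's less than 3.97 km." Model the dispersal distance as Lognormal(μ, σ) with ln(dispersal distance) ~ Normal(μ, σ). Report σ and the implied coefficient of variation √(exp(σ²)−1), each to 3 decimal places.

σ ≈ 0.762, CV ≈ 0.887

If T ~ Lognormal(μ,σ) then ln T ~ Normal(μ,σ), so the p-quantile of ln T is μ + z_p·σ.
ln(1.29) = 0.2546 and ln(3.97) = 1.379; z_{0.07} = -1.476, z_{0.5} = 0.
σ = (1.379 − 0.2546)/(0 − (-1.476)) = 0.762.
μ = 0.2546 − (-1.476)·0.762 = 1.379.
CV = √(exp(σ²)−1) = √(exp(0.5802)−1) = 0.887.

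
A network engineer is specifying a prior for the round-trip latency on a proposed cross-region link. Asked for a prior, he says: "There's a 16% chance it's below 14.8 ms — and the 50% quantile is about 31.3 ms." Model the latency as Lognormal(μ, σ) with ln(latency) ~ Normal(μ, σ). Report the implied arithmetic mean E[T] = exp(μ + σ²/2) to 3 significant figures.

E[T] ≈ 41.6 ms

If T ~ Lognormal(μ,σ) then ln T ~ Normal(μ,σ), so the p-quantile of ln T is μ + z_p·σ.
ln(14.8) = 2.695 and ln(31.3) = 3.444; z_{0.16} = -0.9945, z_{0.5} = 0.
σ = (3.444 − 2.695)/(0 − (-0.9945)) = 0.753.
μ = 2.695 − (-0.9945)·0.753 = 3.444.
E[T] = exp(μ + σ²/2) = exp(3.444 + 0.2836) = 41.6 ms.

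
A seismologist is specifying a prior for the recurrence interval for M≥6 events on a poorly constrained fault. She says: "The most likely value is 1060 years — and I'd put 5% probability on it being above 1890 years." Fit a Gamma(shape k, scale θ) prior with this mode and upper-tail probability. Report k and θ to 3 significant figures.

k ≈ 9.34, θ ≈ 127

Gamma(k,θ) with k>1 has mode (k−1)θ, so θ = 1060/(k−1).
Need P(X < 1890) = 0.95 with θ tied to k this way. Start at k = 2, θ = 1060: P(X<1890) ≈ 0.532.
Too low — raise k to concentrate. Iterating converges to k ≈ 9.34.
Then θ = 1060/(9.34−1) ≈ 127.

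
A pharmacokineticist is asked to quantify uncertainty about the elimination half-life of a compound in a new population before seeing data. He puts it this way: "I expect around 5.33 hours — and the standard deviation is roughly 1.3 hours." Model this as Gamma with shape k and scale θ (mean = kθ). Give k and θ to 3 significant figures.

k ≈ 16.8, θ ≈ 0.317

For Gamma(k, scale θ): mean = kθ, variance = kθ², so CV = 1/√k.
CV = SD/mean = 1.3/5.33 = 0.2439, hence k = 1/CV² = 16.8.
Then θ = mean/k = 5.33/16.8 = 0.317.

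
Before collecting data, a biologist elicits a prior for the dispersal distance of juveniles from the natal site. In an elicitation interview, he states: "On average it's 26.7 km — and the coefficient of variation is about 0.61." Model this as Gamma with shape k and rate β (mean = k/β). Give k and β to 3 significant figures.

For Gamma(k, rate β): mean = k/β, variance = k/β², so CV = 1/√k.
CV = 0.61, hence k = 1/CV² = 2.69.
Then β = k/mean = 2.69/26.7 = 0.101.

k ≈ 2.69, β ≈ 0.101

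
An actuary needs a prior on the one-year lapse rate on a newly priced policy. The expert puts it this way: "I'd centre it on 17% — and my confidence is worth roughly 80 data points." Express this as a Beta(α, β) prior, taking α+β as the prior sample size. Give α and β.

Under the effective-sample-size interpretation, Beta(α, β) has prior mean α/(α+β) and prior sample size α+β.
So α+β = 80 and α/(α+β) = 0.17, giving α = 0.17·80 = 13.6 and β = 80 − 13.6 = 66.4.

α = 13.6, β = 66.4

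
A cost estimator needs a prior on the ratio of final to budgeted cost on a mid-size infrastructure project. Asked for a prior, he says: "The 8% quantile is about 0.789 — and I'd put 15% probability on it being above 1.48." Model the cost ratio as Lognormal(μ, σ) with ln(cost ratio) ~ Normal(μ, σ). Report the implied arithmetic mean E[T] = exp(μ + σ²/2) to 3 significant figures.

E[T] ≈ 1.17

If T ~ Lognormal(μ,σ) then ln T ~ Normal(μ,σ), so the p-quantile of ln T is μ + z_p·σ.
ln(0.789) = -0.237 and ln(1.48) = 0.392; z_{0.08} = -1.405, z_{0.85} = 1.036.
σ = (0.392 − -0.237)/(1.036 − (-1.405)) = 0.258.
μ = -0.237 − (-1.405)·0.258 = 0.125.
E[T] = exp(μ + σ²/2) = exp(0.125 + 0.0332) = 1.17.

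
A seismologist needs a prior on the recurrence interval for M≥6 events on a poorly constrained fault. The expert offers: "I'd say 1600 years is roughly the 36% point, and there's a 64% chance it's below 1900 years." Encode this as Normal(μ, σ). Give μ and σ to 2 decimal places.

μ = 1750.00, σ = 418.46

For Normal(μ,σ), the p-quantile is μ + z_p·σ. Here z_{0.36} = -0.3585, z_{0.64} = 0.3585.
So 1600 = μ − 0.3585σ and 1900 = μ + 0.3585σ.
Subtracting: σ = (1900 − 1600)/(0.3585 − (-0.3585)) = 418.46.
Then μ = 1600 − (-0.3585)·418.46 = 1750.00.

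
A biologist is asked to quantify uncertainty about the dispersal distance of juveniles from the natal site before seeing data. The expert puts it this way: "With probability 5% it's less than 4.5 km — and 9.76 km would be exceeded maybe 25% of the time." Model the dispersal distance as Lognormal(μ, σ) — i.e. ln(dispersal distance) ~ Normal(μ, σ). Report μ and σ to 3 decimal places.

μ ≈ 2.053, σ ≈ 0.334

If T ~ Lognormal(μ,σ) then ln T ~ Normal(μ,σ), so the p-quantile of ln T is μ + z_p·σ.
ln(4.5) = 1.504 and ln(9.76) = 2.278; z_{0.05} = -1.645, z_{0.75} = 0.6745.
σ = (2.278 − 1.504)/(0.6745 − (-1.645)) = 0.334.
μ = 1.504 − (-1.645)·0.334 = 2.053.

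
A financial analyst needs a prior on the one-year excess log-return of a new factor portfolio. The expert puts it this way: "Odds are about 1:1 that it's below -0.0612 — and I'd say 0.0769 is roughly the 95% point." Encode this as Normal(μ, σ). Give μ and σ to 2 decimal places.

The p-quantile of Normal(μ,σ) is μ + z_p·σ, with z_{0.5} = 0 and z_{0.95} = 1.645.
Eliminate σ: μ = (z₂·x₁ − z₁·x₂)/(z₂ − z₁) = (1.645·-0.0612 − (0)·0.0769)/1.645 = -0.06.
Then σ = (x₂ − x₁)/(z₂ − z₁) = (0.0769 − -0.0612)/1.645 = 0.08.

μ = -0.06, σ = 0.08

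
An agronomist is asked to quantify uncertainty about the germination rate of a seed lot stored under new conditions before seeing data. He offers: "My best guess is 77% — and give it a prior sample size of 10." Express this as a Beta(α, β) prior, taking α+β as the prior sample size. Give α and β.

Under the effective-sample-size interpretation, Beta(α, β) has prior mean α/(α+β) and prior sample size α+β.
So α+β = 10 and α/(α+β) = 0.77, giving α = 0.77·10 = 7.7 and β = 10 − 7.7 = 2.3.

α = 7.7, β = 2.3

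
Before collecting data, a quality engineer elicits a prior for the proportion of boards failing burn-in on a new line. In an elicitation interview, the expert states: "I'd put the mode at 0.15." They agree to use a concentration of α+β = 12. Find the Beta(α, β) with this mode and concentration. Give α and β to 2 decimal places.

For α,β > 1 the Beta mode is (α−1)/(α+β−2). With α+β = 12, the mode is (α−1)/10.
Set (α−1)/10 = 0.15 → α = 1 + 0.15·10 = 2.50.
β = 12 − α = 9.50.

α = 2.50, β = 9.50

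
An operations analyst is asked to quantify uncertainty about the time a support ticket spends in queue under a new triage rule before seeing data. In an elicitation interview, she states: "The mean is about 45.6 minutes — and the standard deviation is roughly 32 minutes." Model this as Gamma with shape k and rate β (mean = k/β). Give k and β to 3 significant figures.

For Gamma(k, rate β): mean = k/β, variance = k/β², so CV = 1/√k.
CV = SD/mean = 32/45.6 = 0.7018, hence k = 1/CV² = 2.03.
Then β = k/mean = 2.03/45.6 = 0.0445.

k ≈ 2.03, β ≈ 0.0445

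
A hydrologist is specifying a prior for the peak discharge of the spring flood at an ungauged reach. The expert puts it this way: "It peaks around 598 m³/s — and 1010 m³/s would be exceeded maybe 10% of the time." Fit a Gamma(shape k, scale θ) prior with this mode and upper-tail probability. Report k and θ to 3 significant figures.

Gamma(k,θ) with k>1 has mode (k−1)θ, so θ = 598/(k−1).
Need P(X < 1010) = 0.9 with θ tied to k this way. Start at k = 2, θ = 598: P(X<1010) ≈ 0.503.
Too low — raise k to concentrate. Iterating converges to k ≈ 7.89.
Then θ = 598/(7.89−1) ≈ 86.8.

k ≈ 7.89, θ ≈ 86.8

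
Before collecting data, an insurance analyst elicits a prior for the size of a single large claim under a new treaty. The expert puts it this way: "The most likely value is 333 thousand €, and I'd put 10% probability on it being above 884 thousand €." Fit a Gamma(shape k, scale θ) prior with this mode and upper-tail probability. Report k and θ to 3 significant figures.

k ≈ 3.01, θ ≈ 166

Gamma(k,θ) with k>1 has mode (k−1)θ, so θ = 333/(k−1).
Need P(X < 884) = 0.9 with θ tied to k this way. Start at k = 2, θ = 333: P(X<884) ≈ 0.743.
Too low — raise k to concentrate. Iterating converges to k ≈ 3.01.
Then θ = 333/(3.01−1) ≈ 166.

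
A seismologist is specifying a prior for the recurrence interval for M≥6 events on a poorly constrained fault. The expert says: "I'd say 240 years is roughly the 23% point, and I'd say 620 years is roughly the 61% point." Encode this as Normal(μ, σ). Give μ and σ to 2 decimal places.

μ = 515.75, σ = 373.22

For Normal(μ,σ), the p-quantile is μ + z_p·σ. Here z_{0.23} = -0.7388, z_{0.61} = 0.2793.
So 240 = μ − 0.7388σ and 620 = μ + 0.2793σ.
Subtracting: σ = (620 − 240)/(0.2793 − (-0.7388)) = 373.22.
Then μ = 240 − (-0.7388)·373.22 = 515.75.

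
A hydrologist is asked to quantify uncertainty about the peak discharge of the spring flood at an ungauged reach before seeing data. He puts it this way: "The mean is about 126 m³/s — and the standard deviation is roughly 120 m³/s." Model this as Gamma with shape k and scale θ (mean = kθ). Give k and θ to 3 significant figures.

For Gamma(k, scale θ): mean = kθ, variance = kθ², so CV = 1/√k.
CV = SD/mean = 120/126 = 0.9524, hence k = 1/CV² = 1.1.
Then θ = mean/k = 126/1.1 = 114.

k ≈ 1.1, θ ≈ 114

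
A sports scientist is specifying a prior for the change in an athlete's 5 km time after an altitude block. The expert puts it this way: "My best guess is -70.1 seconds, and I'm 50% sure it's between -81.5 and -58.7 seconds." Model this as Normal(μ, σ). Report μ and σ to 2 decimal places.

μ = -70.10, σ = 16.90

A symmetric 50% interval runs μ ± z·σ with z = 0.6745.
Half-width = 11.4, so σ = 11.4/0.6745 = 16.90.
μ is the stated best guess, -70.10.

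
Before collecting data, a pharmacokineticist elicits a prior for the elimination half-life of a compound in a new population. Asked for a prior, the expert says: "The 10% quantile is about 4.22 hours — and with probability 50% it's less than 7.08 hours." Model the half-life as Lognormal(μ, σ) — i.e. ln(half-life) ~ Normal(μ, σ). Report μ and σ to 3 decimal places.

μ ≈ 1.957, σ ≈ 0.404

If T ~ Lognormal(μ,σ) then ln T ~ Normal(μ,σ), so the p-quantile of ln T is μ + z_p·σ.
ln(4.22) = 1.44 and ln(7.08) = 1.957; z_{0.1} = -1.282, z_{0.5} = 0.
σ = (1.957 − 1.44)/(0 − (-1.282)) = 0.404.
μ = 1.44 − (-1.282)·0.404 = 1.957.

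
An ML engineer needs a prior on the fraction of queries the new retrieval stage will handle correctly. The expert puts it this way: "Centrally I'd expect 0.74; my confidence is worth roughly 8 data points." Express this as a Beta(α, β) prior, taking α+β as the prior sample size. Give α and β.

α = 5.92, β = 2.08

Under the effective-sample-size interpretation, Beta(α, β) has prior mean α/(α+β) and prior sample size α+β.
So α+β = 8 and α/(α+β) = 0.74, giving α = 0.74·8 = 5.92 and β = 8 − 5.92 = 2.08.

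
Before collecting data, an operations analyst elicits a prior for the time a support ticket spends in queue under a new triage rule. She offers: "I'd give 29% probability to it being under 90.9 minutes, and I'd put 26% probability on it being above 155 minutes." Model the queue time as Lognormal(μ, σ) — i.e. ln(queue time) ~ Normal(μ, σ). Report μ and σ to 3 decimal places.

If T ~ Lognormal(μ,σ) then ln T ~ Normal(μ,σ), so the p-quantile of ln T is μ + z_p·σ.
ln(90.9) = 4.51 and ln(155) = 5.043; z_{0.29} = -0.5534, z_{0.74} = 0.6433.
σ = (5.043 − 4.51)/(0.6433 − (-0.5534)) = 0.446.
μ = 4.51 − (-0.5534)·0.446 = 4.757.

μ ≈ 4.757, σ ≈ 0.446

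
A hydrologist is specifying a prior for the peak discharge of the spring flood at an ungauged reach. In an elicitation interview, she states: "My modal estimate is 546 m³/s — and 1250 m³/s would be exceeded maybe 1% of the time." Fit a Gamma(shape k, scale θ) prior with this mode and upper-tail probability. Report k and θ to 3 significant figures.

Gamma(k,θ) with k>1 has mode (k−1)θ, so θ = 546/(k−1).
Need P(X < 1250) = 0.99 with θ tied to k this way. Start at k = 2, θ = 546: P(X<1250) ≈ 0.667.
Too low — raise k to concentrate. Iterating converges to k ≈ 7.97.
Then θ = 546/(7.97−1) ≈ 78.3.

k ≈ 7.97, θ ≈ 78.3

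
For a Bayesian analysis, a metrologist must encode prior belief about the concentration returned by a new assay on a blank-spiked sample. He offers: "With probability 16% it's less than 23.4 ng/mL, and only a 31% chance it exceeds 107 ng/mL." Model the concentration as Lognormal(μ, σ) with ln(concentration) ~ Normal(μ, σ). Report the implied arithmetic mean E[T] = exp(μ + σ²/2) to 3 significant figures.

If T ~ Lognormal(μ,σ) then ln T ~ Normal(μ,σ), so the p-quantile of ln T is μ + z_p·σ.
ln(23.4) = 3.153 and ln(107) = 4.673; z_{0.16} = -0.9945, z_{0.69} = 0.4959.
σ = (4.673 − 3.153)/(0.4959 − (-0.9945)) = 1.020.
μ = 3.153 − (-0.9945)·1.020 = 4.167.
E[T] = exp(μ + σ²/2) = exp(4.167 + 0.5202) = 109 ng/mL.

E[T] ≈ 109 ng/mL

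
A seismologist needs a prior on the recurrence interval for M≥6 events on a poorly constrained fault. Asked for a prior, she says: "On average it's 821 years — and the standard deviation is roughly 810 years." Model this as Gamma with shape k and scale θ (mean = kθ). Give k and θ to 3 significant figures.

For Gamma(k, scale θ): mean = kθ, variance = kθ², so CV = 1/√k.
CV = SD/mean = 810/821 = 0.9866, hence k = 1/CV² = 1.03.
Then θ = mean/k = 821/1.03 = 799.

k ≈ 1.03, θ ≈ 799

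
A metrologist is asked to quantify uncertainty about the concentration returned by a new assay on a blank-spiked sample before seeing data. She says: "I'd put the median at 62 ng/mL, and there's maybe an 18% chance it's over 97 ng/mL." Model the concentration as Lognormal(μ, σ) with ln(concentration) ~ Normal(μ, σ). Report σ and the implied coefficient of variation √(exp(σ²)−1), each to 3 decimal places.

If T ~ Lognormal(μ,σ) then ln T ~ Normal(μ,σ), so the p-quantile of ln T is μ + z_p·σ.
ln(62) = 4.127 and ln(97) = 4.575; z_{0.5} = 0, z_{0.82} = 0.9154.
σ = (4.575 − 4.127)/(0.9154 − (0)) = 0.489.
μ = 4.127 − (0)·0.489 = 4.127.
CV = √(exp(σ²)−1) = √(exp(0.2391)−1) = 0.520.

σ ≈ 0.489, CV ≈ 0.520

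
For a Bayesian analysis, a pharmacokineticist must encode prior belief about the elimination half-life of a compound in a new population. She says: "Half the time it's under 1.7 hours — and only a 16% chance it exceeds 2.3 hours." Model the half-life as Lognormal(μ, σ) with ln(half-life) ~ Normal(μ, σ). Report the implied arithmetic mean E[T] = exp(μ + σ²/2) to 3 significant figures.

If T ~ Lognormal(μ,σ) then ln T ~ Normal(μ,σ), so the p-quantile of ln T is μ + z_p·σ.
ln(1.7) = 0.5306 and ln(2.3) = 0.8329; z_{0.5} = 0, z_{0.84} = 0.9945.
σ = (0.8329 − 0.5306)/(0.9945 − (0)) = 0.304.
μ = 0.5306 − (0)·0.304 = 0.531.
E[T] = exp(μ + σ²/2) = exp(0.531 + 0.0462) = 1.78 hours.

E[T] ≈ 1.78 hours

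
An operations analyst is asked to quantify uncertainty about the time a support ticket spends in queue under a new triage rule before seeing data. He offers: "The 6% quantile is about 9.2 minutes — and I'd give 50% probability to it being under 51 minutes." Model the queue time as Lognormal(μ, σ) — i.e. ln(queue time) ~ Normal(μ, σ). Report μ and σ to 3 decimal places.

μ ≈ 3.932, σ ≈ 1.102

If T ~ Lognormal(μ,σ) then ln T ~ Normal(μ,σ), so the p-quantile of ln T is μ + z_p·σ.
ln(9.2) = 2.219 and ln(51) = 3.932; z_{0.06} = -1.555, z_{0.5} = 0.
σ = (3.932 − 2.219)/(0 − (-1.555)) = 1.102.
μ = 2.219 − (-1.555)·1.102 = 3.932.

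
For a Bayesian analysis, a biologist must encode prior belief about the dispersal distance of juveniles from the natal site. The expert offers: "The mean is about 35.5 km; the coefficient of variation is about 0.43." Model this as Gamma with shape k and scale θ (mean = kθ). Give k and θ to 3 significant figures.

For Gamma(k, scale θ): mean = kθ, variance = kθ², so CV = 1/√k.
CV = 0.43, hence k = 1/CV² = 5.41.
Then θ = mean/k = 35.5/5.41 = 6.56.

k ≈ 5.41, θ ≈ 6.56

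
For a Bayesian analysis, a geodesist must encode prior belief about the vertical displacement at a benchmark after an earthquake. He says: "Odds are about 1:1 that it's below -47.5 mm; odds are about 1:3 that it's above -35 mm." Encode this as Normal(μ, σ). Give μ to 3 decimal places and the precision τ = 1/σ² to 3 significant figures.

For Normal(μ,σ), the p-quantile is μ + z_p·σ. Here z_{0.5} = 0, z_{0.75} = 0.6745.
So -47.5 = μ + 0σ and -35 = μ + 0.6745σ.
Subtracting: σ = (-35 − -47.5)/(0.6745 − (0)) = 18.533.
Then μ = -47.5 − (0)·18.533 = -47.500.
Precision τ = 1/σ² = 1/18.53² = 0.00291.

μ = -47.500, τ = 0.00291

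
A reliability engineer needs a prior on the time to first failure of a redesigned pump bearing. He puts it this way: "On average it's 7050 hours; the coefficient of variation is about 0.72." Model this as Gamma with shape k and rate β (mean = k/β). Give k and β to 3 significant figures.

For Gamma(k, rate β): mean = k/β, variance = k/β², so CV = 1/√k.
CV = 0.72, hence k = 1/CV² = 1.93.
Then β = k/mean = 1.93/7050 = 0.000274.

k ≈ 1.93, β ≈ 0.000274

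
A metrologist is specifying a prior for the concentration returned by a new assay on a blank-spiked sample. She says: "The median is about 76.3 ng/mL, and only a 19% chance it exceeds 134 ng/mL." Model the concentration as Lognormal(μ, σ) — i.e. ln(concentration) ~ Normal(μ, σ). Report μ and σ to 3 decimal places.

μ ≈ 4.335, σ ≈ 0.641

If T ~ Lognormal(μ,σ) then ln T ~ Normal(μ,σ), so the p-quantile of ln T is μ + z_p·σ.
ln(76.3) = 4.335 and ln(134) = 4.898; z_{0.5} = 0, z_{0.81} = 0.8779.
σ = (4.898 − 4.335)/(0.8779 − (0)) = 0.641.
μ = 4.335 − (0)·0.641 = 4.335.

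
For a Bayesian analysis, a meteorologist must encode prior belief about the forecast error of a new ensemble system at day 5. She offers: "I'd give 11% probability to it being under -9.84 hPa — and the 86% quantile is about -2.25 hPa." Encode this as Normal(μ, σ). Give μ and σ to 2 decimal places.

For Normal(μ,σ), the p-quantile is μ + z_p·σ. Here z_{0.11} = -1.227, z_{0.86} = 1.08.
So -9.84 = μ − 1.227σ and -2.25 = μ + 1.08σ.
Subtracting: σ = (-2.25 − -9.84)/(1.08 − (-1.227)) = 3.29.
Then μ = -9.84 − (-1.227)·3.29 = -5.80.

μ = -5.80, σ = 3.29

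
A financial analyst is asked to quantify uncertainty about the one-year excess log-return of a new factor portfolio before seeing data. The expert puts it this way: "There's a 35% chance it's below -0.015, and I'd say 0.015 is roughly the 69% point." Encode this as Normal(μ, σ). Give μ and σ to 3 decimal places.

For Normal(μ,σ), the p-quantile is μ + z_p·σ. Here z_{0.35} = -0.3853, z_{0.69} = 0.4959.
So -0.015 = μ − 0.3853σ and 0.015 = μ + 0.4959σ.
Subtracting: σ = (0.015 − -0.015)/(0.4959 − (-0.3853)) = 0.034.
Then μ = -0.015 − (-0.3853)·0.034 = -0.002.

μ = -0.002, σ = 0.034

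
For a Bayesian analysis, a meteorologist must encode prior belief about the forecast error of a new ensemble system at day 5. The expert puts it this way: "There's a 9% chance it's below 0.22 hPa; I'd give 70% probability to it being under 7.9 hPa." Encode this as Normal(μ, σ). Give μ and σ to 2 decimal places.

The p-quantile of Normal(μ,σ) is μ + z_p·σ, with z_{0.09} = -1.341 and z_{0.7} = 0.5244.
Eliminate σ: μ = (z₂·x₁ − z₁·x₂)/(z₂ − z₁) = (0.5244·0.22 − (-1.341)·7.9)/1.865 = 5.74.
Then σ = (x₂ − x₁)/(z₂ − z₁) = (7.9 − 0.22)/1.865 = 4.12.

μ = 5.74, σ = 4.12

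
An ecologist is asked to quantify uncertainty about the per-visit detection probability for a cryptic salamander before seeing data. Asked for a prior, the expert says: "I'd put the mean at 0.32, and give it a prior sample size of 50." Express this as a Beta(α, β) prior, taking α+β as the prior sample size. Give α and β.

Under the effective-sample-size interpretation, Beta(α, β) has prior mean α/(α+β) and prior sample size α+β.
So α+β = 50 and α/(α+β) = 0.32, giving α = 0.32·50 = 16 and β = 50 − 16 = 34.

α = 16, β = 34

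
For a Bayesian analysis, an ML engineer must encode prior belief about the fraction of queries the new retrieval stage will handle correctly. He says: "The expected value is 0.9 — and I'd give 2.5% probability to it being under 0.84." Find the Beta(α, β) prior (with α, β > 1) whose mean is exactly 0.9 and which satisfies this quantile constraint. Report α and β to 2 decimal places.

α ≈ 105.94, β ≈ 11.77

With mean 0.9 fixed, write α = 0.9s, β = 0.1s where s = α+β.
Need P(θ < 0.84) = 0.025 under Beta(0.9s, 0.1s). Normal approximation: (q−m)/√(m(1−m)/s) ≈ z_{0.025} = -1.96, so s ≈ 0.9·0.1·(-1.96)²/(0.84−0.9)² = 96.0.
At s = 96.0: P(θ<0.84) ≈ 0.037. Adjusting to match 0.025 gives s ≈ 117.72.
So α = 0.9·117.72 ≈ 105.94, β = 0.1·117.72 ≈ 11.77.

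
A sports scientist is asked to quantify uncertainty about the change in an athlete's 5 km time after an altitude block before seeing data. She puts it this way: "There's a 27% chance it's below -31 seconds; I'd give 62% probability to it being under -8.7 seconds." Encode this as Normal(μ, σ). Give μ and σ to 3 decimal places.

μ = -16.118, σ = 24.284

The p-quantile of Normal(μ,σ) is μ + z_p·σ, with z_{0.27} = -0.6128 and z_{0.62} = 0.3055.
Eliminate σ: μ = (z₂·x₁ − z₁·x₂)/(z₂ − z₁) = (0.3055·-31 − (-0.6128)·-8.7)/0.9183 = -16.118.
Then σ = (x₂ − x₁)/(z₂ − z₁) = (-8.7 − -31)/0.9183 = 24.284.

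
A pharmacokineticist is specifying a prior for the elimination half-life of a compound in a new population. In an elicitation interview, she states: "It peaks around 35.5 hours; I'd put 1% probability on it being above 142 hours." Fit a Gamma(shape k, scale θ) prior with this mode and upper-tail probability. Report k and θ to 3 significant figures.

Gamma(k,θ) with k>1 has mode (k−1)θ, so θ = 35.5/(k−1).
Need P(X < 142) = 0.99 with θ tied to k this way. Start at k = 2, θ = 35.5: P(X<142) ≈ 0.908.
Too low — raise k to concentrate. Iterating converges to k ≈ 3.18.
Then θ = 35.5/(3.18−1) ≈ 16.3.

k ≈ 3.18, θ ≈ 16.3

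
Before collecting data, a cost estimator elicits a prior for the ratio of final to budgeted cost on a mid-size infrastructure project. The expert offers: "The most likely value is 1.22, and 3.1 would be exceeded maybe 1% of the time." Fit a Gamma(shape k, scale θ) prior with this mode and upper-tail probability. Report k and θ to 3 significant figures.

k ≈ 6.38, θ ≈ 0.227

Gamma(k,θ) with k>1 has mode (k−1)θ, so θ = 1.22/(k−1).
Need P(X < 3.1) = 0.99 with θ tied to k this way. Start at k = 2, θ = 1.22: P(X<3.1) ≈ 0.721.
Too low — raise k to concentrate. Iterating converges to k ≈ 6.38.
Then θ = 1.22/(6.38−1) ≈ 0.227.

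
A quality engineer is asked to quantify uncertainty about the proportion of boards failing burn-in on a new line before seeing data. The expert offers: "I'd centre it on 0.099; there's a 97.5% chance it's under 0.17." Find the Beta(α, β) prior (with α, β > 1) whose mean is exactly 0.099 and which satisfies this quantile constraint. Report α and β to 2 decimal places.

α ≈ 8.50, β ≈ 77.36

With mean 0.099 fixed, write α = 0.099s, β = 0.901s where s = α+β.
Need P(θ < 0.17) = 0.975 under Beta(0.099s, 0.901s). Normal approximation: (q−m)/√(m(1−m)/s) ≈ z_{0.975} = 1.96, so s ≈ 0.099·0.901·(1.96)²/(0.17−0.099)² = 68.0.
At s = 68.0: P(θ<0.17) ≈ 0.961. Adjusting to match 0.975 gives s ≈ 85.86.
So α = 0.099·85.86 ≈ 8.50, β = 0.901·85.86 ≈ 77.36.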